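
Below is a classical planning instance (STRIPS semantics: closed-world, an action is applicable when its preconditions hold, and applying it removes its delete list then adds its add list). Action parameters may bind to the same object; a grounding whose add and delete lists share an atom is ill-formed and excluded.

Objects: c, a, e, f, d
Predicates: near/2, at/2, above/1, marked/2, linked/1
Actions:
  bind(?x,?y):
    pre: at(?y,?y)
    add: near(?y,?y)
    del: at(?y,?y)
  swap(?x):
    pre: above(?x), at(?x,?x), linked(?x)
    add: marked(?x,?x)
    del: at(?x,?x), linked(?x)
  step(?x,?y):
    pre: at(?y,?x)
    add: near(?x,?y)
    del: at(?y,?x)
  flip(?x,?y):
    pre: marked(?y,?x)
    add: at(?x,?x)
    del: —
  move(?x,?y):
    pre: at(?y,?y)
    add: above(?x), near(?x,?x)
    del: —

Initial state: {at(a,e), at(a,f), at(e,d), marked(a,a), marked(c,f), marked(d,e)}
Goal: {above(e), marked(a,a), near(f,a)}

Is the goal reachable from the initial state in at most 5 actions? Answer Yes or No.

Yes

1. step(f,a)  →  {at(a,e), at(e,d), marked(a,a), marked(c,f), marked(d,e), near(f,a)}
2. flip(a,a)  →  {at(a,a), at(a,e), at(e,d), marked(a,a), marked(c,f), marked(d,e), near(f,a)}
3. move(e,a)  →  {above(e), at(a,a), at(a,e), at(e,d), marked(a,a), marked(c,f), marked(d,e), near(e,e), near(f,a)}
optimal plan length = 3; 3 ≤ 5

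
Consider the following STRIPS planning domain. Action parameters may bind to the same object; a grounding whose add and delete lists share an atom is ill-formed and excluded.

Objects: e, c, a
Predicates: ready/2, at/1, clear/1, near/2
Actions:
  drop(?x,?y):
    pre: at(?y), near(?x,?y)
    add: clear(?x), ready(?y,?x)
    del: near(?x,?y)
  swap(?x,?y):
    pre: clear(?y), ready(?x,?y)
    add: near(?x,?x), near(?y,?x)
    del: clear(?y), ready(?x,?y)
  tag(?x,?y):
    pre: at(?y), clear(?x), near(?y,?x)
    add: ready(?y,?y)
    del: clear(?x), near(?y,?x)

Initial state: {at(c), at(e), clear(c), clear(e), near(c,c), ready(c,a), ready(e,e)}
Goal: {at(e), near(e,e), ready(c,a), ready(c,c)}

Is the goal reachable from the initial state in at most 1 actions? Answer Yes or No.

1. drop(c,c)  →  {at(c), at(e), clear(c), clear(e), ready(c,a), ready(c,c), ready(e,e)}
2. swap(e,e)  →  {at(c), at(e), clear(c), near(e,e), ready(c,a), ready(c,c)}
optimal plan length = 2; 2 > 1

No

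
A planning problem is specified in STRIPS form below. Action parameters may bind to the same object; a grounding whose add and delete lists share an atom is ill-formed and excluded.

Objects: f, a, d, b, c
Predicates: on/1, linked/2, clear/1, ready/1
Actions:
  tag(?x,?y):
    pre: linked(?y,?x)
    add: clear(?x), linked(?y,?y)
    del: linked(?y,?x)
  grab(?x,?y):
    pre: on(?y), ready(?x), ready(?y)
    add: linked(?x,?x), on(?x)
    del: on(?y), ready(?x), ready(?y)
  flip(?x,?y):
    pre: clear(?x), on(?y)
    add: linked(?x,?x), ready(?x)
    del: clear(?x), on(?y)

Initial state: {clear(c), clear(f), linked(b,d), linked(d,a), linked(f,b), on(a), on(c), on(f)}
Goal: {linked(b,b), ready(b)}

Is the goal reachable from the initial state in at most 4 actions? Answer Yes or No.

1. tag(b,f)  →  {clear(b), clear(c), clear(f), linked(b,d), linked(d,a), linked(f,f), on(a), on(c), on(f)}
2. flip(b,f)  →  {clear(c), clear(f), linked(b,b), linked(b,d), linked(d,a), linked(f,f), on(a), on(c), ready(b)}
optimal plan length = 2; 2 ≤ 4

Yes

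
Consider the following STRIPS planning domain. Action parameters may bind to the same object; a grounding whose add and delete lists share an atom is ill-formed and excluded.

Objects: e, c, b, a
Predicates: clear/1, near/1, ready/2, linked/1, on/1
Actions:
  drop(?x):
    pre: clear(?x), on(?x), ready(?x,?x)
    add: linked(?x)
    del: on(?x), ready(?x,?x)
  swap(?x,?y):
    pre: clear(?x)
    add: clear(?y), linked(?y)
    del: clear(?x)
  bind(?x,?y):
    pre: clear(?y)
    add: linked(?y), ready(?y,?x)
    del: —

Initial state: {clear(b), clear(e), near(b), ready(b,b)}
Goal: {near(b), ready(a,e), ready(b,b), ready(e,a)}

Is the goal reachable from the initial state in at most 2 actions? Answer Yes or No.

1. swap(b,a)  →  {clear(a), clear(e), linked(a), near(b), ready(b,b)}
2. bind(e,a)  →  {clear(a), clear(e), linked(a), near(b), ready(a,e), ready(b,b)}
3. bind(a,e)  →  {clear(a), clear(e), linked(a), linked(e), near(b), ready(a,e), ready(b,b), ready(e,a)}
optimal plan length = 3; 3 > 2

No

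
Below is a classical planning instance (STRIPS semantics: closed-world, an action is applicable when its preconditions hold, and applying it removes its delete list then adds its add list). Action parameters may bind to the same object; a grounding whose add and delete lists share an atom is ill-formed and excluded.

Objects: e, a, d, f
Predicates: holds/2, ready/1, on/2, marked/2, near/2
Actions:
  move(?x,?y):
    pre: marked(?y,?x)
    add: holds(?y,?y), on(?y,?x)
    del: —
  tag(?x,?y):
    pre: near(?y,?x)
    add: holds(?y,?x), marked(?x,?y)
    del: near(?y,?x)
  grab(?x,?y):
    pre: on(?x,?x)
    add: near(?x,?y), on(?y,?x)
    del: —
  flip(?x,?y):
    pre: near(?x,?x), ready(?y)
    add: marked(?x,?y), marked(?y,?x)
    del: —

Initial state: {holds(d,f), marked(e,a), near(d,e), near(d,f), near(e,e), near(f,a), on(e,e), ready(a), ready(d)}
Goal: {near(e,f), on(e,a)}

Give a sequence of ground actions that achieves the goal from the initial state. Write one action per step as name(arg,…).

1. move(a,e)  →  {holds(d,f), holds(e,e), marked(e,a), near(d,e), near(d,f), near(e,e), near(f,a), on(e,a), on(e,e), ready(a), ready(d)}
2. grab(e,f)  →  {holds(d,f), holds(e,e), marked(e,a), near(d,e), near(d,f), near(e,e), near(e,f), near(f,a), on(e,a), on(e,e), on(f,e), ready(a), ready(d)}

move(a,e); grab(e,f)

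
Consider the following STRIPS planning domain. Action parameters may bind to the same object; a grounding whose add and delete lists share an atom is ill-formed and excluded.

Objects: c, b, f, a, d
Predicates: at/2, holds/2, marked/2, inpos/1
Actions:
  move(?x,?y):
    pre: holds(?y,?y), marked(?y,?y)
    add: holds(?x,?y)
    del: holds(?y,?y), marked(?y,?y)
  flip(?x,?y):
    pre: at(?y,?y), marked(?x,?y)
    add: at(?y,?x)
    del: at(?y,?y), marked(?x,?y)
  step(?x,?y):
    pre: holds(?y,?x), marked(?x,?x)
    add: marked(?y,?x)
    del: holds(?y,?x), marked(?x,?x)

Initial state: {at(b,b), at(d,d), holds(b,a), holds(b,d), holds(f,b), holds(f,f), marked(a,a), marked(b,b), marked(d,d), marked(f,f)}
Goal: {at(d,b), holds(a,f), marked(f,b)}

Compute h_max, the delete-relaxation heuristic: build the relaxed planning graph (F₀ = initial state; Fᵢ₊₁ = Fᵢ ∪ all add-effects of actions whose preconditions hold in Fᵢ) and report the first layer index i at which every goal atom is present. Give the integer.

2

F0 = init (10 atoms)
F1 = F0 ∪ {holds(a,f), holds(b,f), holds(c,f), holds(d,f), marked(b,a), marked(b,d), marked(f,b)}  (17 atoms)
F2 = F1 ∪ {at(b,f), at(d,b), marked(a,f), marked(b,f), marked(c,f), marked(d,f)}  (23 atoms)
goal ⊆ F2  ⇒  h_max = 2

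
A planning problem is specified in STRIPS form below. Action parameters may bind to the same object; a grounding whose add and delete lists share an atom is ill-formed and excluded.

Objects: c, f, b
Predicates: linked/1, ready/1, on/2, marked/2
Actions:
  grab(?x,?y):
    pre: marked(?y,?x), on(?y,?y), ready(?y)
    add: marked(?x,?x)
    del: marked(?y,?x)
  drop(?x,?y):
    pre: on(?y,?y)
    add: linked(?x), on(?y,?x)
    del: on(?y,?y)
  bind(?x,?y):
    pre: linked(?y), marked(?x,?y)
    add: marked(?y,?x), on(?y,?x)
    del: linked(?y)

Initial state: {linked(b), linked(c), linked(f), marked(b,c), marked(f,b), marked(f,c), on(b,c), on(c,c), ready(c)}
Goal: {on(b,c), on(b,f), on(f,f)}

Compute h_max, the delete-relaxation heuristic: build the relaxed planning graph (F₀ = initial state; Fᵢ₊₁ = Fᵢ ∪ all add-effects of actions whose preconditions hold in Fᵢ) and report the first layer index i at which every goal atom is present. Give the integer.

F0 = init (9 atoms)
F1 = F0 ∪ {marked(b,f), marked(c,b), marked(c,f), on(b,f), on(c,b), on(c,f)}  (15 atoms)
F2 = F1 ∪ {marked(b,b), marked(f,f), on(f,b), on(f,c)}  (19 atoms)
F3 = F2 ∪ {on(b,b), on(f,f)}  (21 atoms)
goal ⊆ F3  ⇒  h_max = 3

3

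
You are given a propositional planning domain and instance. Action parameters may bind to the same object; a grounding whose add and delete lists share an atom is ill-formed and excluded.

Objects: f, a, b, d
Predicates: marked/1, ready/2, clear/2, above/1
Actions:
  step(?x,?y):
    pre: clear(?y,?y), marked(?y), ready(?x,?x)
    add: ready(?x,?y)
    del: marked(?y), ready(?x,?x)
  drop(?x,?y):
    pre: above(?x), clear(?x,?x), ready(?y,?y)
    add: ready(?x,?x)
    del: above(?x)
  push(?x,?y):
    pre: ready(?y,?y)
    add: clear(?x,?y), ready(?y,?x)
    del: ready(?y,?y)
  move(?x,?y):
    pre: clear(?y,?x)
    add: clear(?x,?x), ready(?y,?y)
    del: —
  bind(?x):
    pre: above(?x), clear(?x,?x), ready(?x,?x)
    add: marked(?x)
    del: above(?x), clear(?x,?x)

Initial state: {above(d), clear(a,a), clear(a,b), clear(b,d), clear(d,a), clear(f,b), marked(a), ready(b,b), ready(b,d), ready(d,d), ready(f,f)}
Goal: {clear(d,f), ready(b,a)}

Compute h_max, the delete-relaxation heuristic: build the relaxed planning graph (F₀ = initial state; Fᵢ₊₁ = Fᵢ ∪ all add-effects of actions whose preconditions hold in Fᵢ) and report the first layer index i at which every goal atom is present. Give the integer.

F0 = init (11 atoms)
F1 = F0 ∪ {clear(a,d), clear(a,f), clear(b,b), clear(b,f), clear(d,b), clear(d,d), clear(d,f), clear(f,d), ready(a,a), ready(b,a), ready(b,f), ready(d,a), ready(d,b), ready(d,f), ready(f,a), ready(f,b), ready(f,d)}  (28 atoms)
goal ⊆ F1  ⇒  h_max = 1

1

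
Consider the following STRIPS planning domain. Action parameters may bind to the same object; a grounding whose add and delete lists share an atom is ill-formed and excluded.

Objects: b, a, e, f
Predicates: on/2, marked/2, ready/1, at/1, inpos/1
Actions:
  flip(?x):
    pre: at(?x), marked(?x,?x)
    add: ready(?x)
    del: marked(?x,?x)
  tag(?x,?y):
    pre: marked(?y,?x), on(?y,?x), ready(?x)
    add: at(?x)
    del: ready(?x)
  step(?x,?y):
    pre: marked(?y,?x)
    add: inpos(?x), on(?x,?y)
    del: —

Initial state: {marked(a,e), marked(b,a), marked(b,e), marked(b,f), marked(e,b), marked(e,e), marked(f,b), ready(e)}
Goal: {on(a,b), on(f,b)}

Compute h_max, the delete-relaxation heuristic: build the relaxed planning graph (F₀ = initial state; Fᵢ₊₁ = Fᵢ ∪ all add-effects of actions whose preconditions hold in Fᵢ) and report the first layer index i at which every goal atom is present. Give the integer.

F0 = init (8 atoms)
F1 = F0 ∪ {inpos(a), inpos(b), inpos(e), inpos(f), on(a,b), on(b,e), on(b,f), on(e,a), on(e,b), on(e,e), on(f,b)}  (19 atoms)
goal ⊆ F1  ⇒  h_max = 1

1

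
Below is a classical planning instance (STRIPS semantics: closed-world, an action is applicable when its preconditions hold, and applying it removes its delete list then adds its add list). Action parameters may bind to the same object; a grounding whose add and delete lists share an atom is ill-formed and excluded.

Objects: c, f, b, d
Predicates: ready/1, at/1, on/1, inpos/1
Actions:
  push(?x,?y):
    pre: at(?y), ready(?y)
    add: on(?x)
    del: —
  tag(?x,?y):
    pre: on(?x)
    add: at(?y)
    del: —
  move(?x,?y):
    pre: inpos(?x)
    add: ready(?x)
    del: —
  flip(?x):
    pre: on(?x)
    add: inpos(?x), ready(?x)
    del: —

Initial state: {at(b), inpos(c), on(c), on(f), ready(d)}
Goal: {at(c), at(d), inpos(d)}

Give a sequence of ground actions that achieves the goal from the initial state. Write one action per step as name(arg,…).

1. tag(c,c)  →  {at(b), at(c), inpos(c), on(c), on(f), ready(d)}
2. tag(c,d)  →  {at(b), at(c), at(d), inpos(c), on(c), on(f), ready(d)}
3. push(d,d)  →  {at(b), at(c), at(d), inpos(c), on(c), on(d), on(f), ready(d)}
4. flip(d)  →  {at(b), at(c), at(d), inpos(c), inpos(d), on(c), on(d), on(f), ready(d)}

tag(c,c); tag(c,d); push(d,d); flip(d)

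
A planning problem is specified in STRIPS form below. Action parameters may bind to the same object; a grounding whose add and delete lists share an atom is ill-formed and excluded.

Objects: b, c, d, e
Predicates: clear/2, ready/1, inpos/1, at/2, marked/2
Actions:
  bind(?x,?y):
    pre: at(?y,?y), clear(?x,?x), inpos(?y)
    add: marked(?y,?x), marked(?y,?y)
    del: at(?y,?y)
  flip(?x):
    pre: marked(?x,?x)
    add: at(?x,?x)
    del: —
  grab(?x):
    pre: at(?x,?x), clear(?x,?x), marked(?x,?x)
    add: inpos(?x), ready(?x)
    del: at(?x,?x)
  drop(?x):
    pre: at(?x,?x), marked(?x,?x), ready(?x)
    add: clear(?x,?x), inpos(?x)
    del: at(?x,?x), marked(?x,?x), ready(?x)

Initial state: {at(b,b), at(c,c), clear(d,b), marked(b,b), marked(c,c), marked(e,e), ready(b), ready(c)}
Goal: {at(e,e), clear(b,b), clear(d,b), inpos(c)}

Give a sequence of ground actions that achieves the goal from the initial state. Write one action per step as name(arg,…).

1. flip(e)  →  {at(b,b), at(c,c), at(e,e), clear(d,b), marked(b,b), marked(c,c), marked(e,e), ready(b), ready(c)}
2. drop(b)  →  {at(c,c), at(e,e), clear(b,b), clear(d,b), inpos(b), marked(c,c), marked(e,e), ready(c)}
3. drop(c)  →  {at(e,e), clear(b,b), clear(c,c), clear(d,b), inpos(b), inpos(c), marked(e,e)}

flip(e); drop(b); drop(c)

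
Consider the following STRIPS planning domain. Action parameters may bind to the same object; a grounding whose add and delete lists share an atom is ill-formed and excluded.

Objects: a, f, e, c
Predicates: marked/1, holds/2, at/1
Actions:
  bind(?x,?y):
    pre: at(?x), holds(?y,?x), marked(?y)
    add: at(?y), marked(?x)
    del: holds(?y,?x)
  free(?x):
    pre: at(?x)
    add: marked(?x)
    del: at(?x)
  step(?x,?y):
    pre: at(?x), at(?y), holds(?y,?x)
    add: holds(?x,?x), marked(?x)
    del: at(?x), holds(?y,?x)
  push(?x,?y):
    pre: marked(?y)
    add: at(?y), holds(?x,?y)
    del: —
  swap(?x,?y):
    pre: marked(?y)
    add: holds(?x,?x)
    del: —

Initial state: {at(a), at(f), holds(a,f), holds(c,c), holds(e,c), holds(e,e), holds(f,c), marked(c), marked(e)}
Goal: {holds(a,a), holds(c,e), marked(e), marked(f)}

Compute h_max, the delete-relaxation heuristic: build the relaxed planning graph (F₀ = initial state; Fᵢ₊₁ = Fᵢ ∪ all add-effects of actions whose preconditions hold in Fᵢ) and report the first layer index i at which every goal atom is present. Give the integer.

1

F0 = init (9 atoms)
F1 = F0 ∪ {at(c), at(e), holds(a,a), holds(a,c), holds(a,e), holds(c,e), holds(f,e), holds(f,f), marked(a), marked(f)}  (19 atoms)
goal ⊆ F1  ⇒  h_max = 1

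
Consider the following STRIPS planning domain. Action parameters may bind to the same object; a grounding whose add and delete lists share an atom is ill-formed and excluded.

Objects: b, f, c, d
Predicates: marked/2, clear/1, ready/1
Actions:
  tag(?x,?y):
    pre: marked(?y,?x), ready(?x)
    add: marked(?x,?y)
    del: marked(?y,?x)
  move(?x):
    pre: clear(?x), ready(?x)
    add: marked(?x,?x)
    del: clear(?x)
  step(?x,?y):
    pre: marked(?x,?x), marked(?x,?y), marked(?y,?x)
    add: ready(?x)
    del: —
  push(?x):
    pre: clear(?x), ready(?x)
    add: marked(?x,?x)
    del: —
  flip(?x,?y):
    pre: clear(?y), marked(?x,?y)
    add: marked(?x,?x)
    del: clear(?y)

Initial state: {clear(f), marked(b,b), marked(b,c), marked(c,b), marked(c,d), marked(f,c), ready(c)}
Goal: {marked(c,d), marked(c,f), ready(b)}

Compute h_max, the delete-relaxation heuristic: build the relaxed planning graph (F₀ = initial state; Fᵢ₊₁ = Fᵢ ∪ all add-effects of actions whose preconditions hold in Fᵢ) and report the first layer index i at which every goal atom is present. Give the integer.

1

F0 = init (7 atoms)
F1 = F0 ∪ {marked(c,f), ready(b)}  (9 atoms)
goal ⊆ F1  ⇒  h_max = 1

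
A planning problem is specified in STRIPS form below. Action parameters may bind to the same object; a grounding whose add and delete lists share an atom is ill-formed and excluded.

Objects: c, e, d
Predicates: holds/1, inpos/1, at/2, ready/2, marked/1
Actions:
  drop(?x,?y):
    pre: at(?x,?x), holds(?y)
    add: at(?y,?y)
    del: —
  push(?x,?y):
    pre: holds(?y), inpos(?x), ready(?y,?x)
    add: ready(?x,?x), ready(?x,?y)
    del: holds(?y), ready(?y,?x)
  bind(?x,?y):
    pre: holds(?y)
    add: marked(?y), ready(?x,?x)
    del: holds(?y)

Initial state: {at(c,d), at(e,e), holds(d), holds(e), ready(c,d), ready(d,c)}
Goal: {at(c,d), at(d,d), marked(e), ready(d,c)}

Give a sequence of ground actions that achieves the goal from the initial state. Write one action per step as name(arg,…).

drop(e,d); bind(c,e)

1. drop(e,d)  →  {at(c,d), at(d,d), at(e,e), holds(d), holds(e), ready(c,d), ready(d,c)}
2. bind(c,e)  →  {at(c,d), at(d,d), at(e,e), holds(d), marked(e), ready(c,c), ready(c,d), ready(d,c)}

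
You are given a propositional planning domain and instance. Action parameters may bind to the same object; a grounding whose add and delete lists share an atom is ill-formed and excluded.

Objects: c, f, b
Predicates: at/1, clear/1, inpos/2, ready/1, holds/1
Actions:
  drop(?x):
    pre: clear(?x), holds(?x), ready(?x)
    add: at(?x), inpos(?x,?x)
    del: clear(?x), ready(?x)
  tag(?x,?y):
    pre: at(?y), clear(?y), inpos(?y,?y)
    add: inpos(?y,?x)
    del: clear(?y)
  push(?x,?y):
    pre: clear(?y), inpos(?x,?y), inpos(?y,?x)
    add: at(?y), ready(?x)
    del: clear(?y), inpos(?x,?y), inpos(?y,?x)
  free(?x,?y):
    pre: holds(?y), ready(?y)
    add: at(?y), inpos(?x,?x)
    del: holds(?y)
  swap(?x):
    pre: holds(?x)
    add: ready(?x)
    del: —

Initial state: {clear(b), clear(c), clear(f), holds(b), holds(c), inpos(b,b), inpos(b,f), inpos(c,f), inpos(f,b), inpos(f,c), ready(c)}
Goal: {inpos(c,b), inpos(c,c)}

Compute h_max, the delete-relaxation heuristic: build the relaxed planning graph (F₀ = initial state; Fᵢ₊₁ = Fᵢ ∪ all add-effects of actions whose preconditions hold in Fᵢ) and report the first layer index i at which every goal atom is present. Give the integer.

F0 = init (11 atoms)
F1 = F0 ∪ {at(b), at(c), at(f), inpos(c,c), inpos(f,f), ready(b), ready(f)}  (18 atoms)
F2 = F1 ∪ {inpos(b,c), inpos(c,b)}  (20 atoms)
goal ⊆ F2  ⇒  h_max = 2

2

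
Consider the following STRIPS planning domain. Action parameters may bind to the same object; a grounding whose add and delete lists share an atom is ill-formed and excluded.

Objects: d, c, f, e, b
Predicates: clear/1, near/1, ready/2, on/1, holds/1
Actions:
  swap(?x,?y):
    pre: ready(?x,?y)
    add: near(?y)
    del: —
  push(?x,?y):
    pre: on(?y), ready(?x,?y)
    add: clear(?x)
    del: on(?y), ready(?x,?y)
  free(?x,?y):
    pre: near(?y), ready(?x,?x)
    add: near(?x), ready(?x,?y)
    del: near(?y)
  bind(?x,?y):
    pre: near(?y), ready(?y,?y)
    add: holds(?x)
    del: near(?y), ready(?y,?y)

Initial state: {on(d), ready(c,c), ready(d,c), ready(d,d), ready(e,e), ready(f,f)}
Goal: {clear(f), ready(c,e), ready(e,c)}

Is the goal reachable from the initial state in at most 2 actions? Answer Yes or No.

1. swap(d,d)  →  {near(d), on(d), ready(c,c), ready(d,c), ready(d,d), ready(e,e), ready(f,f)}
2. swap(d,c)  →  {near(c), near(d), on(d), ready(c,c), ready(d,c), ready(d,d), ready(e,e), ready(f,f)}
3. free(f,d)  →  {near(c), near(f), on(d), ready(c,c), ready(d,c), ready(d,d), ready(e,e), ready(f,d), ready(f,f)}
4. push(f,d)  →  {clear(f), near(c), near(f), ready(c,c), ready(d,c), ready(d,d), ready(e,e), ready(f,f)}
5. free(e,c)  →  {clear(f), near(e), near(f), ready(c,c), ready(d,c), ready(d,d), ready(e,c), ready(e,e), ready(f,f)}
6. free(c,e)  →  {clear(f), near(c), near(f), ready(c,c), ready(c,e), ready(d,c), ready(d,d), ready(e,c), ready(e,e), ready(f,f)}
optimal plan length = 6; 6 > 2

No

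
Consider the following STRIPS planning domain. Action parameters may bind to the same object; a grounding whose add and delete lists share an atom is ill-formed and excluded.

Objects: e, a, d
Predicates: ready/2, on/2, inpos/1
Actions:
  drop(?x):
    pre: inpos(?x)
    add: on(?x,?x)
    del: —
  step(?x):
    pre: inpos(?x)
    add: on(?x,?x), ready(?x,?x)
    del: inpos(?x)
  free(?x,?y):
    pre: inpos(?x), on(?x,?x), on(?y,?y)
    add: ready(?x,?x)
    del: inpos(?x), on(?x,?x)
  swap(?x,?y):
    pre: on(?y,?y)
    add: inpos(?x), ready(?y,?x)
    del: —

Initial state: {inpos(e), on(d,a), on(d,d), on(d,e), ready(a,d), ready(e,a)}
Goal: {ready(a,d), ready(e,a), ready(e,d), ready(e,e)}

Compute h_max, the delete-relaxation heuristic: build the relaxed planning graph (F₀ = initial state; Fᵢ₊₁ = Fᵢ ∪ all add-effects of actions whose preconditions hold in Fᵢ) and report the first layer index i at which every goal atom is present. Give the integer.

2

F0 = init (6 atoms)
F1 = F0 ∪ {inpos(a), inpos(d), on(e,e), ready(d,a), ready(d,d), ready(d,e), ready(e,e)}  (13 atoms)
F2 = F1 ∪ {on(a,a), ready(a,a), ready(e,d)}  (16 atoms)
goal ⊆ F2  ⇒  h_max = 2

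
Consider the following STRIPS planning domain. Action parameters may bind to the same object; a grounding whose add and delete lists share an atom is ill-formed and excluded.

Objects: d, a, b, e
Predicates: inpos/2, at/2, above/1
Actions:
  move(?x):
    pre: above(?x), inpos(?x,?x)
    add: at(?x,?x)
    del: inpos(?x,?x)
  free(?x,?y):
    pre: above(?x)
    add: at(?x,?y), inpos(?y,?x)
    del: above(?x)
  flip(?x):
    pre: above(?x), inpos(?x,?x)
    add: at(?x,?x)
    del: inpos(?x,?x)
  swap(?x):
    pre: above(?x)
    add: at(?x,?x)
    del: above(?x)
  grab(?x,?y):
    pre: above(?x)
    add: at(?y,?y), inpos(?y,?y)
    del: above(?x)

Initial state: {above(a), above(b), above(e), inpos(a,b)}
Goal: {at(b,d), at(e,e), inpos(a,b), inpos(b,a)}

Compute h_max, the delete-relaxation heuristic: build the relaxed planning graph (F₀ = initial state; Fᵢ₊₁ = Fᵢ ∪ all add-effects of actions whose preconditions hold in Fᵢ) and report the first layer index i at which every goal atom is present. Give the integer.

F0 = init (4 atoms)
F1 = F0 ∪ {at(a,a), at(a,b), at(a,d), at(a,e), at(b,a), at(b,b), at(b,d), at(b,e), at(d,d), at(e,a), at(e,b), at(e,d), at(e,e), inpos(a,a), inpos(a,e), inpos(b,a), inpos(b,b), inpos(b,e), inpos(d,a), inpos(d,b), inpos(d,d), inpos(d,e), inpos(e,a), inpos(e,b), inpos(e,e)}  (29 atoms)
goal ⊆ F1  ⇒  h_max = 1

1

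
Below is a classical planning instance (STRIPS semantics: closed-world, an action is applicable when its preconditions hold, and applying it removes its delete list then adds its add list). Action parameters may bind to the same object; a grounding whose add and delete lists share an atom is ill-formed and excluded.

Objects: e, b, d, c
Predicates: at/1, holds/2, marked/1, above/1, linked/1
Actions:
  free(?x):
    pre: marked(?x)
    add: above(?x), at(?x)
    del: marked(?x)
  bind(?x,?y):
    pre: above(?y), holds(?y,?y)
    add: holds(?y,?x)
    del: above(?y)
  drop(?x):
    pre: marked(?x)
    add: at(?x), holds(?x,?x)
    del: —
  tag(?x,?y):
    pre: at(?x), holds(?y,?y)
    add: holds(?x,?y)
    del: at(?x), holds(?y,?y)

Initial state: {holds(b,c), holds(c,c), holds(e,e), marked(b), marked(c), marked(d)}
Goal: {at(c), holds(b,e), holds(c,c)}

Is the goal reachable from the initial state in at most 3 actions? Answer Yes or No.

1. free(b)  →  {above(b), at(b), holds(b,c), holds(c,c), holds(e,e), marked(c), marked(d)}
2. free(c)  →  {above(b), above(c), at(b), at(c), holds(b,c), holds(c,c), holds(e,e), marked(d)}
3. tag(b,e)  →  {above(b), above(c), at(c), holds(b,c), holds(b,e), holds(c,c), marked(d)}
optimal plan length = 3; 3 ≤ 3

Yes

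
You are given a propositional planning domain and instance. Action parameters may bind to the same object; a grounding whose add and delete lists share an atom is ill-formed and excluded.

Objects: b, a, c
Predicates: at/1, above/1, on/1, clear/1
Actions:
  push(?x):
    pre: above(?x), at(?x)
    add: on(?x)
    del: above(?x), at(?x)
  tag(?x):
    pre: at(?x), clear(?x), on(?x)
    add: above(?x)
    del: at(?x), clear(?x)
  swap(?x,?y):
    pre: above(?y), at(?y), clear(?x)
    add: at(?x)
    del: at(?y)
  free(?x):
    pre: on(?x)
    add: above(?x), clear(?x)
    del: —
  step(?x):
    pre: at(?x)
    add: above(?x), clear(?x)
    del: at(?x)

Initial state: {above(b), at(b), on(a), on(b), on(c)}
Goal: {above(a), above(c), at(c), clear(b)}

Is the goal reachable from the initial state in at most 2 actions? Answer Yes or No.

No

1. free(b)  →  {above(b), at(b), clear(b), on(a), on(b), on(c)}
2. free(a)  →  {above(a), above(b), at(b), clear(a), clear(b), on(a), on(b), on(c)}
3. free(c)  →  {above(a), above(b), above(c), at(b), clear(a), clear(b), clear(c), on(a), on(b), on(c)}
4. swap(c,b)  →  {above(a), above(b), above(c), at(c), clear(a), clear(b), clear(c), on(a), on(b), on(c)}
optimal plan length = 4; 4 > 2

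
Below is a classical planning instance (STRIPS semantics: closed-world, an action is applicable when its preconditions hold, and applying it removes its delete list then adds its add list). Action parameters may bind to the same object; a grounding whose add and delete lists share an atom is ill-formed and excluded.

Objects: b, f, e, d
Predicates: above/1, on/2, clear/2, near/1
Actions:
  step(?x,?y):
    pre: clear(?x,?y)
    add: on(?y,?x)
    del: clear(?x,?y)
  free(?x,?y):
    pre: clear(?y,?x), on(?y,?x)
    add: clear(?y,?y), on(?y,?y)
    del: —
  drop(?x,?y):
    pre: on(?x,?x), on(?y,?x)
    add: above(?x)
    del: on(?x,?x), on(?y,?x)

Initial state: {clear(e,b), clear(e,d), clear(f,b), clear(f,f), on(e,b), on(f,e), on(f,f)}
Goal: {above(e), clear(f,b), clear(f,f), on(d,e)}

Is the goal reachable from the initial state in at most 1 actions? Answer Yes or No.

1. step(e,d)  →  {clear(e,b), clear(f,b), clear(f,f), on(d,e), on(e,b), on(f,e), on(f,f)}
2. free(b,e)  →  {clear(e,b), clear(e,e), clear(f,b), clear(f,f), on(d,e), on(e,b), on(e,e), on(f,e), on(f,f)}
3. drop(e,f)  →  {above(e), clear(e,b), clear(e,e), clear(f,b), clear(f,f), on(d,e), on(e,b), on(f,f)}
optimal plan length = 3; 3 > 1

No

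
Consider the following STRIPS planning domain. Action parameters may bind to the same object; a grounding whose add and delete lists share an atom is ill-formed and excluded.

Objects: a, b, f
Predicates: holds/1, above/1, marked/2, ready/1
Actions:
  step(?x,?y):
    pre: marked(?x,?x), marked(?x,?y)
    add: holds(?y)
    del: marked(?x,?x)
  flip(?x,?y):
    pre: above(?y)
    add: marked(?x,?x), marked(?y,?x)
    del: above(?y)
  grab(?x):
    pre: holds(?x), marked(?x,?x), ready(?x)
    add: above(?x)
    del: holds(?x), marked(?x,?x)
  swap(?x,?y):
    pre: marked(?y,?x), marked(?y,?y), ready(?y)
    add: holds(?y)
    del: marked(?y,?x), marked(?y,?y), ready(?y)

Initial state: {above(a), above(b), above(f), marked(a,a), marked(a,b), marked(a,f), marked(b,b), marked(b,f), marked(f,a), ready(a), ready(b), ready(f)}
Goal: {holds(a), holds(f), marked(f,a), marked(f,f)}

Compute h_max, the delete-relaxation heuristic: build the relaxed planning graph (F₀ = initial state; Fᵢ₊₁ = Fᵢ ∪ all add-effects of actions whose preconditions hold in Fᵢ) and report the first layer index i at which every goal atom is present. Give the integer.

1

F0 = init (12 atoms)
F1 = F0 ∪ {holds(a), holds(b), holds(f), marked(b,a), marked(f,b), marked(f,f)}  (18 atoms)
goal ⊆ F1  ⇒  h_max = 1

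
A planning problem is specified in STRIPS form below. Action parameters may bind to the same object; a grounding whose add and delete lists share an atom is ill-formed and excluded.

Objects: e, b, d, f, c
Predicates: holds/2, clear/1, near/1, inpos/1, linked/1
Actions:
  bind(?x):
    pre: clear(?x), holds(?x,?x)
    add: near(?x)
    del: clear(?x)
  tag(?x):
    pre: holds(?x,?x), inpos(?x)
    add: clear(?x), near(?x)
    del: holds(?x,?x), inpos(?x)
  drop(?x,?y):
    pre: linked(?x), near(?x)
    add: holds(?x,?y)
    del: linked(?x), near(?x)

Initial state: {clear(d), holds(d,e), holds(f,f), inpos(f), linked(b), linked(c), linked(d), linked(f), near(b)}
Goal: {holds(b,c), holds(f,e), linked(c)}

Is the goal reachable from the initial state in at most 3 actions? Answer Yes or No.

1. tag(f)  →  {clear(d), clear(f), holds(d,e), linked(b), linked(c), linked(d), linked(f), near(b), near(f)}
2. drop(b,c)  →  {clear(d), clear(f), holds(b,c), holds(d,e), linked(c), linked(d), linked(f), near(f)}
3. drop(f,e)  →  {clear(d), clear(f), holds(b,c), holds(d,e), holds(f,e), linked(c), linked(d)}
optimal plan length = 3; 3 ≤ 3

Yes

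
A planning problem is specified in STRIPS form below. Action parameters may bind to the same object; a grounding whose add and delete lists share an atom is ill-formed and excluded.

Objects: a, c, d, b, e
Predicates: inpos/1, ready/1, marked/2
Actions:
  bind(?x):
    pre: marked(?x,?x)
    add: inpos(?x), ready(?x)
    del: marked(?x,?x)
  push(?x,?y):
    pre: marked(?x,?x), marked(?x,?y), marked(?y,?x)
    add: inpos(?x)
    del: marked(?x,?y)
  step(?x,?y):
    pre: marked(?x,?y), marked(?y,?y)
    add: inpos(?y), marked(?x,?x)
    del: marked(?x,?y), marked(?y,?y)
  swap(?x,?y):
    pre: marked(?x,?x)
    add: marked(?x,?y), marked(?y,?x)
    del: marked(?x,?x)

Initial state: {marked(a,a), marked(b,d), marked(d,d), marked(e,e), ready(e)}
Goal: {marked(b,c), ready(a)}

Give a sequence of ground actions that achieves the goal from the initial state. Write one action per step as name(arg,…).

1. bind(a)  →  {inpos(a), marked(b,d), marked(d,d), marked(e,e), ready(a), ready(e)}
2. step(b,d)  →  {inpos(a), inpos(d), marked(b,b), marked(e,e), ready(a), ready(e)}
3. swap(b,c)  →  {inpos(a), inpos(d), marked(b,c), marked(c,b), marked(e,e), ready(a), ready(e)}

bind(a); step(b,d); swap(b,c)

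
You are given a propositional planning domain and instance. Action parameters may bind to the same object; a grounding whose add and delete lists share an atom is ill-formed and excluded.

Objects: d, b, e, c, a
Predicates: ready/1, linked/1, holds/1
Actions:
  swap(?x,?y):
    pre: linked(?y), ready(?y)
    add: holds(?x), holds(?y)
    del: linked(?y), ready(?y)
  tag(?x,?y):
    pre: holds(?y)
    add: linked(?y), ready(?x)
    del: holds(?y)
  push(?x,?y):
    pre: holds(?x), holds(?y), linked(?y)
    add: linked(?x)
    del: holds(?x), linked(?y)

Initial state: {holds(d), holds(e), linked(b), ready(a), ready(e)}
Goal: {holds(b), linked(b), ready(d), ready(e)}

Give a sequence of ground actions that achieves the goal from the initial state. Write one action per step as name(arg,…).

tag(d,d); swap(b,d); tag(d,d)

1. tag(d,d)  →  {holds(e), linked(b), linked(d), ready(a), ready(d), ready(e)}
2. swap(b,d)  →  {holds(b), holds(d), holds(e), linked(b), ready(a), ready(e)}
3. tag(d,d)  →  {holds(b), holds(e), linked(b), linked(d), ready(a), ready(d), ready(e)}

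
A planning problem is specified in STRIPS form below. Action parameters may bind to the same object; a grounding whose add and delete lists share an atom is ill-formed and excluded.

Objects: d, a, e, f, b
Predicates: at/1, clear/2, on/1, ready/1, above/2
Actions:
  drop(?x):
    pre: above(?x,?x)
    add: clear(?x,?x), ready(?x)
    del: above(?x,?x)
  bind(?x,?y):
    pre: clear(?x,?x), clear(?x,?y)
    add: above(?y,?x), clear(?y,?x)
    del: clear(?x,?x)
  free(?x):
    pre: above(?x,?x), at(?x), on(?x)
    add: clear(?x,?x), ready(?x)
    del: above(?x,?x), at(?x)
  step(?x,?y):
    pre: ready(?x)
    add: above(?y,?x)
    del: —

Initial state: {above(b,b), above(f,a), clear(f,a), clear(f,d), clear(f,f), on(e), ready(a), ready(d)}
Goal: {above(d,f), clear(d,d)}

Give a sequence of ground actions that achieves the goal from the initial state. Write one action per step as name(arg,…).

bind(f,d); step(d,d); drop(d)

1. bind(f,d)  →  {above(b,b), above(d,f), above(f,a), clear(d,f), clear(f,a), clear(f,d), on(e), ready(a), ready(d)}
2. step(d,d)  →  {above(b,b), above(d,d), above(d,f), above(f,a), clear(d,f), clear(f,a), clear(f,d), on(e), ready(a), ready(d)}
3. drop(d)  →  {above(b,b), above(d,f), above(f,a), clear(d,d), clear(d,f), clear(f,a), clear(f,d), on(e), ready(a), ready(d)}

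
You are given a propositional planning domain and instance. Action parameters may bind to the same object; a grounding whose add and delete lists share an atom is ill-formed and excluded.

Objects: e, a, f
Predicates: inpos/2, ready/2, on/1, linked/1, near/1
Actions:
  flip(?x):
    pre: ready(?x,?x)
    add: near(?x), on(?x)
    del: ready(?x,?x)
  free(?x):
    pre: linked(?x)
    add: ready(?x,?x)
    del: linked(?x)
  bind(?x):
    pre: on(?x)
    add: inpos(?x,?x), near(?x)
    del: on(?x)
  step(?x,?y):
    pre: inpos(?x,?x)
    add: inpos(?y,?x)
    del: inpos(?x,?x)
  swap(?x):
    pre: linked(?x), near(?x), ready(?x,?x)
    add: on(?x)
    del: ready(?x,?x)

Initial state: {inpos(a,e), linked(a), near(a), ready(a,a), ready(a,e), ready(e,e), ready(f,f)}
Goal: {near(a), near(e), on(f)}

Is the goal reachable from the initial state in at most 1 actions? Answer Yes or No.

No

1. flip(e)  →  {inpos(a,e), linked(a), near(a), near(e), on(e), ready(a,a), ready(a,e), ready(f,f)}
2. flip(f)  →  {inpos(a,e), linked(a), near(a), near(e), near(f), on(e), on(f), ready(a,a), ready(a,e)}
optimal plan length = 2; 2 > 1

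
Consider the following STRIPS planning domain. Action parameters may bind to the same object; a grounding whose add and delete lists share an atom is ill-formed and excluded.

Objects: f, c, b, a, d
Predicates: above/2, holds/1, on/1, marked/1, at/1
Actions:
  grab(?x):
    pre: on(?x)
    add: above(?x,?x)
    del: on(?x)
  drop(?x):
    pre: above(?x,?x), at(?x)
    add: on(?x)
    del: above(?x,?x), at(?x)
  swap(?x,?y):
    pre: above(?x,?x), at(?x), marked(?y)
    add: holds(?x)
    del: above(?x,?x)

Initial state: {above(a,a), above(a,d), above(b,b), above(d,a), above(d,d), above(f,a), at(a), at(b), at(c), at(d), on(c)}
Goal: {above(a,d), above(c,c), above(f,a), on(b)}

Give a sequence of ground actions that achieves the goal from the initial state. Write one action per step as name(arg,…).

1. grab(c)  →  {above(a,a), above(a,d), above(b,b), above(c,c), above(d,a), above(d,d), above(f,a), at(a), at(b), at(c), at(d)}
2. drop(b)  →  {above(a,a), above(a,d), above(c,c), above(d,a), above(d,d), above(f,a), at(a), at(c), at(d), on(b)}

grab(c); drop(b)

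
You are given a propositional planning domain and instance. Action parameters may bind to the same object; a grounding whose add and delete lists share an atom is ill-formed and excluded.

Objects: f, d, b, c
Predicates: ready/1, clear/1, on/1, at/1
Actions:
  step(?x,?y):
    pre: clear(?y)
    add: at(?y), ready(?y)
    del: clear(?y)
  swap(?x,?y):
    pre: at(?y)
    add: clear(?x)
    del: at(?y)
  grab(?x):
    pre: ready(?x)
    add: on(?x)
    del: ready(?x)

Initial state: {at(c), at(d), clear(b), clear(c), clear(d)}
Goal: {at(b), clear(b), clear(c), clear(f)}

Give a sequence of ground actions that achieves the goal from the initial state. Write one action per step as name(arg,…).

1. step(f,b)  →  {at(b), at(c), at(d), clear(c), clear(d), ready(b)}
2. swap(f,d)  →  {at(b), at(c), clear(c), clear(d), clear(f), ready(b)}
3. swap(b,c)  →  {at(b), clear(b), clear(c), clear(d), clear(f), ready(b)}

step(f,b); swap(f,d); swap(b,c)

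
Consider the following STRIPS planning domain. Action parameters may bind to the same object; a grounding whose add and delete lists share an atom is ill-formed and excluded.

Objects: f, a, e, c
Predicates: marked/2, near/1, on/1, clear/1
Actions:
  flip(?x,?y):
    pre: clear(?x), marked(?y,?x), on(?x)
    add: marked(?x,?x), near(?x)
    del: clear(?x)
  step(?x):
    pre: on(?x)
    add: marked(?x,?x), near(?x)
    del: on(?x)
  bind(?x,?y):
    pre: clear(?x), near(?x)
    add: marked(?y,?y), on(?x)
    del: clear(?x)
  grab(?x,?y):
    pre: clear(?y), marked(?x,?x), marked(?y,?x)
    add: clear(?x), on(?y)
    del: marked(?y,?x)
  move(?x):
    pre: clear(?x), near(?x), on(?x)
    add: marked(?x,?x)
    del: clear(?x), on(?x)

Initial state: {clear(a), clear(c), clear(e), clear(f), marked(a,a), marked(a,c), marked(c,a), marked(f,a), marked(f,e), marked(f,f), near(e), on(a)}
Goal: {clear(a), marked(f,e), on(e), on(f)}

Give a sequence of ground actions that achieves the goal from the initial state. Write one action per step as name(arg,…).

bind(e,f); grab(f,f)

1. bind(e,f)  →  {clear(a), clear(c), clear(f), marked(a,a), marked(a,c), marked(c,a), marked(f,a), marked(f,e), marked(f,f), near(e), on(a), on(e)}
2. grab(f,f)  →  {clear(a), clear(c), clear(f), marked(a,a), marked(a,c), marked(c,a), marked(f,a), marked(f,e), near(e), on(a), on(e), on(f)}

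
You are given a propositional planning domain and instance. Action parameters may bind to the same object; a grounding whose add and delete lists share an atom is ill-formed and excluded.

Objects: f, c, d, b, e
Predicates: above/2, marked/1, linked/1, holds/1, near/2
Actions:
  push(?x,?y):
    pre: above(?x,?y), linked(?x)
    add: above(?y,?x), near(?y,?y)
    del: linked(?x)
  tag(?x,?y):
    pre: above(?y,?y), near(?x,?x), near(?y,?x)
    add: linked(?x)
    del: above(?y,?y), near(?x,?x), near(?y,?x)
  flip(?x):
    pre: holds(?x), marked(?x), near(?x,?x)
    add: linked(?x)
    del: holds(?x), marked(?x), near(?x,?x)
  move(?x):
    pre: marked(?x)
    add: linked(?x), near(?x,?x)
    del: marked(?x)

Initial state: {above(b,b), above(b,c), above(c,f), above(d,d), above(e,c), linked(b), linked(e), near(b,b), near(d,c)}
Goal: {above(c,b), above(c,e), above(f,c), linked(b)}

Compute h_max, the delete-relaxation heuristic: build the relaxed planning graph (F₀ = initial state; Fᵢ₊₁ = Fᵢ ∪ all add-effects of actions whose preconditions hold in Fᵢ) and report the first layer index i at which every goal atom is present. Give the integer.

F0 = init (9 atoms)
F1 = F0 ∪ {above(c,b), above(c,e), near(c,c)}  (12 atoms)
F2 = F1 ∪ {linked(c)}  (13 atoms)
F3 = F2 ∪ {above(f,c), near(e,e), near(f,f)}  (16 atoms)
goal ⊆ F3  ⇒  h_max = 3

3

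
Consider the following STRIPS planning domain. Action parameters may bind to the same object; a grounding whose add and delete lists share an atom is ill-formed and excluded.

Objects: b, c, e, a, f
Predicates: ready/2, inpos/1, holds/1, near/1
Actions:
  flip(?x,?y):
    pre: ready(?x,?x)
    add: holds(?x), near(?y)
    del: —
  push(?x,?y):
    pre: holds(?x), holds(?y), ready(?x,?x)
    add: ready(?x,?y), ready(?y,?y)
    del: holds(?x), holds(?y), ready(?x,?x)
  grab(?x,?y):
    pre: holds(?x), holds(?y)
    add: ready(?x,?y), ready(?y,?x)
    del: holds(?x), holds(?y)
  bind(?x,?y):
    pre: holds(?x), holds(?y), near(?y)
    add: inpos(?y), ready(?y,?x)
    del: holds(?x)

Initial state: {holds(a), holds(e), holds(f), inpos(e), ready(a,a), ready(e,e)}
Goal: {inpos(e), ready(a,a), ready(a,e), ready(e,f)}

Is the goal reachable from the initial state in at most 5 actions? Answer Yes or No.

1. flip(e,e)  →  {holds(a), holds(e), holds(f), inpos(e), near(e), ready(a,a), ready(e,e)}
2. bind(f,e)  →  {holds(a), holds(e), inpos(e), near(e), ready(a,a), ready(e,e), ready(e,f)}
3. grab(e,a)  →  {inpos(e), near(e), ready(a,a), ready(a,e), ready(e,a), ready(e,e), ready(e,f)}
optimal plan length = 3; 3 ≤ 5

Yes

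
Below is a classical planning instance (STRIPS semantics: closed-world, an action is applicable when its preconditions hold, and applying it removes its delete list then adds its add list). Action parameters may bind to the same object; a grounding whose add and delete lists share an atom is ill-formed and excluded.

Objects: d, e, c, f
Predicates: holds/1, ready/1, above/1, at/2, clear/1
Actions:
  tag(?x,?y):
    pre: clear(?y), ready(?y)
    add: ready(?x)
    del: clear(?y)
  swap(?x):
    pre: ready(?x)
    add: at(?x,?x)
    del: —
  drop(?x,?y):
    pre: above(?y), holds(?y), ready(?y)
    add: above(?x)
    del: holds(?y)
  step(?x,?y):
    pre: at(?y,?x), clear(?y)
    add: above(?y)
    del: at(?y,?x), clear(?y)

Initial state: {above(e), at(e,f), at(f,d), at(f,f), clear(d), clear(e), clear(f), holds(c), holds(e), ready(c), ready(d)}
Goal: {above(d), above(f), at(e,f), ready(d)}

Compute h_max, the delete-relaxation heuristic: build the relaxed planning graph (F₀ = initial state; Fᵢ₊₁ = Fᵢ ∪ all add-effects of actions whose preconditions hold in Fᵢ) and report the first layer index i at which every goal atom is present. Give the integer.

2

F0 = init (11 atoms)
F1 = F0 ∪ {above(f), at(c,c), at(d,d), ready(e), ready(f)}  (16 atoms)
F2 = F1 ∪ {above(c), above(d), at(e,e)}  (19 atoms)
goal ⊆ F2  ⇒  h_max = 2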